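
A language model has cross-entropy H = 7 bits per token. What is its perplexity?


Perplexity formula: PP = 2^H
H = 7
PP = 2^7
Steps: 2^1 = 2, 2^2 = 4, 2^3 = 8, 2^4 = 16, 2^5 = 32, 2^6 = 64, 2^7 = 128
PP = 128

128


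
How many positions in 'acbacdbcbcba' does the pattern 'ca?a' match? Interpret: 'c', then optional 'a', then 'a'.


Pattern: ca?a means 'c', then optional 'a', then 'a'.
Scanning 'acbacdbcbcba' position-by-position:
  Pos 0: window 'acb' -> no
  Pos 1: window 'cba' -> no
  Pos 2: window 'bac' -> no
  Pos 3: window 'acd' -> no
  Pos 4: window 'cdb' -> no
  Pos 5: window 'dbc' -> no
  Pos 6: window 'bcb' -> no
  Pos 7: window 'cbc' -> no
  Pos 8: window 'bcb' -> no
  Pos 9: window 'cba' -> no
  Pos 10: window 'ba' -> no
  Pos 11: window 'a' -> no
Total matches: 0

0


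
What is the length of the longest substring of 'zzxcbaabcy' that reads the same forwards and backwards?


Scanning 'zzxcbaabcy' for palindromic substrings.
Substring at positions 3-8: 'cbaabc'.
Check: reverse('cbaabc') = 'cbaabc' -> palindrome confirmed.
Neighbouring characters ('x' / 'y') break symmetry, so it cannot extend further.
No longer palindromic substring exists; longest length = 6

6


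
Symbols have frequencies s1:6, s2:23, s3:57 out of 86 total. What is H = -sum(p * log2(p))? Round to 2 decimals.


Computing entropy H = -sum(p_i * log2(p_i)):
  s1: p = 6/86 = 0.0698, -p*log2(p) = 0.2680
  s2: p = 23/86 = 0.2674, -p*log2(p) = 0.5089
  s3: p = 57/86 = 0.6628, -p*log2(p) = 0.3933
H = sum of terms = 1.1702
Rounded to 2 decimals: 1.17

1.17


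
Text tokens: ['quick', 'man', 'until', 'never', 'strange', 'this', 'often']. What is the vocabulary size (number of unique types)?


Listing all tokens and tracking unique types:
  Token 1: 'quick' -> NEW (unique so far: 1)
  Token 2: 'man' -> NEW (unique so far: 2)
  Token 3: 'until' -> NEW (unique so far: 3)
  Token 4: 'never' -> NEW (unique so far: 4)
  Token 5: 'strange' -> NEW (unique so far: 5)
  Token 6: 'this' -> NEW (unique so far: 6)
  Token 7: 'often' -> NEW (unique so far: 7)
Unique types: ('man', 'never', 'often', 'quick', 'strange', 'this', 'until')
Vocabulary size: 7

7


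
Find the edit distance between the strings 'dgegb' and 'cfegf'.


Building DP table for s1='dgegb' (len 5) and s2='cfegf' (len 5):
       c  f  e  g  f
    0  1  2  3  4  5
  d 1  1  2  3  4  5
  g 2  2  2  3  3  4
  e 3  3  3  2  3  4
  g 4  4  4  3  2  3
  b 5  5  5  4  3  3
Edit distance = dp[5][5] = 3

3


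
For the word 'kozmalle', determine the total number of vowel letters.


Scanning each character of 'kozmalle':
  Position 1: 'k' -> consonant (running count: 0)
  Position 2: 'o' -> vowel (running count: 1)
  Position 3: 'z' -> consonant (running count: 1)
  Position 4: 'm' -> consonant (running count: 1)
  Position 5: 'a' -> vowel (running count: 2)
  Position 6: 'l' -> consonant (running count: 2)
  Position 7: 'l' -> consonant (running count: 2)
  Position 8: 'e' -> vowel (running count: 3)
Total vowels: 3

3


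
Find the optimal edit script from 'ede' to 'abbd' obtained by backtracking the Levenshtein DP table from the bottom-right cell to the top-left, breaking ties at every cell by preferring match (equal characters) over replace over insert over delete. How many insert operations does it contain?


Edit distance = 4. Backtracking from cell (3, 4) with preference match > replace > insert > delete,
then listing the resulting alignment 'ede' -> 'abbd' left to right:
  Step 1: insert 'a' [insertion #1]
  Step 2: replace e->b
  Step 3: replace d->b
  Step 4: replace e->d
Total insertions: 1

1


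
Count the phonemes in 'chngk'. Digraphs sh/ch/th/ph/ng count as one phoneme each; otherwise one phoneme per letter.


Parsing 'chngk' greedily, digraphs first:
  'ch' -> digraph (1 consonant phoneme) (phonemes so far: 1)
  'ng' -> digraph (1 consonant phoneme) (phonemes so far: 2)
  'k' -> consonant phoneme (phonemes so far: 3)
Total phonemes: 3

3


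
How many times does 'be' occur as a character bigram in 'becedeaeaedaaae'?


Scanning 'becedeaeaedaaae' for bigram 'be':
  Position 0: 'be' -> MATCH
  Position 1: 'ec' -> no
  Position 2: 'ce' -> no
  Position 3: 'ed' -> no
  Position 4: 'de' -> no
  Position 5: 'ea' -> no
  Position 6: 'ae' -> no
  Position 7: 'ea' -> no
  Position 8: 'ae' -> no
  Position 9: 'ed' -> no
  Position 10: 'da' -> no
  Position 11: 'aa' -> no
  Position 12: 'aa' -> no
  Position 13: 'ae' -> no
Total matches: 1

1


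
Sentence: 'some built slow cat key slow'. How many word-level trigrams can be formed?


Word trigrams from [6] words:
  Trigram 1: (some built slow)
  Trigram 2: (built slow cat)
  Trigram 3: (slow cat key)
  Trigram 4: (cat key slow)
Total word trigrams: 6 - 2 = 4

4


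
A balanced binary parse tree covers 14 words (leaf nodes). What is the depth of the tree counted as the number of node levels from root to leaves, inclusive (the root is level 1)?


In a balanced binary tree with n leaves the deepest leaf is ceil(log2(n)) edges below the root,
so counting node levels inclusive of root and leaves gives ceil(log2(n)) + 1 levels.
log2(14) = 3.8074
ceil(3.8074) = 4
levels = 4 + 1 = 5

5


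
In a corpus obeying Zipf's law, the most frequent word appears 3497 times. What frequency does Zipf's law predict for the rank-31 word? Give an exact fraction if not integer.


Zipf's law: freq(rank) = f1 / rank
f1 = 3497, rank = 31
freq = 3497 / 31
GCD(3497, 31) = 1
Simplified: 3497/31

3497/31


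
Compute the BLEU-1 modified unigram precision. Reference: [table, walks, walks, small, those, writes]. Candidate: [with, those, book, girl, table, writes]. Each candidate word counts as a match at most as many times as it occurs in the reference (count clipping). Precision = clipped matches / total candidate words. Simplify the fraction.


Reference word counts: {'small': 1, 'table': 1, 'those': 1, 'walks': 2, 'writes': 1}
Checking each candidate word (with clipping):
  'with' -> not in reference -> no match (matches: 0)
  'those' -> in reference (ref count 1, used 1/1) -> match (matches: 1)
  'book' -> not in reference -> no match (matches: 1)
  'girl' -> not in reference -> no match (matches: 1)
  'table' -> in reference (ref count 1, used 1/1) -> match (matches: 2)
  'writes' -> in reference (ref count 1, used 1/1) -> match (matches: 3)
Clipped matches: 3, Candidate length: 6
Precision = 3/6 = 1/2

1/2


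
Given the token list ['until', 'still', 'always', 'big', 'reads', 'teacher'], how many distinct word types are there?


Listing all tokens and tracking unique types:
  Token 1: 'until' -> NEW (unique so far: 1)
  Token 2: 'still' -> NEW (unique so far: 2)
  Token 3: 'always' -> NEW (unique so far: 3)
  Token 4: 'big' -> NEW (unique so far: 4)
  Token 5: 'reads' -> NEW (unique so far: 5)
  Token 6: 'teacher' -> NEW (unique so far: 6)
Unique types: ('always', 'big', 'reads', 'still', 'teacher', 'until')
Vocabulary size: 6

6


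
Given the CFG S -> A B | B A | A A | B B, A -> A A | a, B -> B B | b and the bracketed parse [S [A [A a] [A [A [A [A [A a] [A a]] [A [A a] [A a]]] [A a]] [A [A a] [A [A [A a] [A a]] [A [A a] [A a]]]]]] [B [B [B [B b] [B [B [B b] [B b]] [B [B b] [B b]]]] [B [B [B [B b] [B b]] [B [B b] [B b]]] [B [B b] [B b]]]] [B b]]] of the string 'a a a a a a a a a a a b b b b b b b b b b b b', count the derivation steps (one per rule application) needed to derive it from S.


Every bracketed nonterminal node [X ...] in the tree is produced by exactly one rule application.
Reading the tree off as a leftmost derivation:
  Step 1: S  =>  A B   (applied S -> A B)
  Step 2: A B  =>  A A B   (applied A -> A A)
  Step 3: A A B  =>  a A B   (applied A -> a)
  Step 4: a A B  =>  a A A B   (applied A -> A A)
  Step 5: a A A B  =>  a A A A B   (applied A -> A A)
  Step 6: a A A A B  =>  a A A A A B   (applied A -> A A)
  Step 7: a A A A A B  =>  a A A A A A B   (applied A -> A A)
  Step 8: a A A A A A B  =>  a a A A A A B   (applied A -> a)
  Step 9: a a A A A A B  =>  a a a A A A B   (applied A -> a)
  Step 10: a a a A A A B  =>  a a a A A A A B   (applied A -> A A)
  Step 11: a a a A A A A B  =>  a a a a A A A B   (applied A -> a)
  Step 12: a a a a A A A B  =>  a a a a a A A B   (applied A -> a)
  Step 13: a a a a a A A B  =>  a a a a a a A B   (applied A -> a)
  Step 14: a a a a a a A B  =>  a a a a a a A A B   (applied A -> A A)
  Step 15: a a a a a a A A B  =>  a a a a a a a A B   (applied A -> a)
  Step 16: a a a a a a a A B  =>  a a a a a a a A A B   (applied A -> A A)
  Step 17: a a a a a a a A A B  =>  a a a a a a a A A A B   (applied A -> A A)
  Step 18: a a a a a a a A A A B  =>  a a a a a a a a A A B   (applied A -> a)
  Step 19: a a a a a a a a A A B  =>  a a a a a a a a a A B   (applied A -> a)
  Step 20: a a a a a a a a a A B  =>  a a a a a a a a a A A B   (applied A -> A A)
  Step 21: a a a a a a a a a A A B  =>  a a a a a a a a a a A B   (applied A -> a)
  Step 22: a a a a a a a a a a A B  =>  a a a a a a a a a a a B   (applied A -> a)
  Step 23: a a a a a a a a a a a B  =>  a a a a a a a a a a a B B   (applied B -> B B)
  Step 24: a a a a a a a a a a a B B  =>  a a a a a a a a a a a B B B   (applied B -> B B)
  Step 25: a a a a a a a a a a a B B B  =>  a a a a a a a a a a a B B B B   (applied B -> B B)
  Step 26: a a a a a a a a a a a B B B B  =>  a a a a a a a a a a a b B B B   (applied B -> b)
  Step 27: a a a a a a a a a a a b B B B  =>  a a a a a a a a a a a b B B B B   (applied B -> B B)
  Step 28: a a a a a a a a a a a b B B B B  =>  a a a a a a a a a a a b B B B B B   (applied B -> B B)
  Step 29: a a a a a a a a a a a b B B B B B  =>  a a a a a a a a a a a b b B B B B   (applied B -> b)
  Step 30: a a a a a a a a a a a b b B B B B  =>  a a a a a a a a a a a b b b B B B   (applied B -> b)
  Step 31: a a a a a a a a a a a b b b B B B  =>  a a a a a a a a a a a b b b B B B B   (applied B -> B B)
  Step 32: a a a a a a a a a a a b b b B B B B  =>  a a a a a a a a a a a b b b b B B B   (applied B -> b)
  Step 33: a a a a a a a a a a a b b b b B B B  =>  a a a a a a a a a a a b b b b b B B   (applied B -> b)
  Step 34: a a a a a a a a a a a b b b b b B B  =>  a a a a a a a a a a a b b b b b B B B   (applied B -> B B)
  Step 35: a a a a a a a a a a a b b b b b B B B  =>  a a a a a a a a a a a b b b b b B B B B   (applied B -> B B)
  Step 36: a a a a a a a a a a a b b b b b B B B B  =>  a a a a a a a a a a a b b b b b B B B B B   (applied B -> B B)
  Step 37: a a a a a a a a a a a b b b b b B B B B B  =>  a a a a a a a a a a a b b b b b b B B B B   (applied B -> b)
  Step 38: a a a a a a a a a a a b b b b b b B B B B  =>  a a a a a a a a a a a b b b b b b b B B B   (applied B -> b)
  Step 39: a a a a a a a a a a a b b b b b b b B B B  =>  a a a a a a a a a a a b b b b b b b B B B B   (applied B -> B B)
  Step 40: a a a a a a a a a a a b b b b b b b B B B B  =>  a a a a a a a a a a a b b b b b b b b B B B   (applied B -> b)
  Step 41: a a a a a a a a a a a b b b b b b b b B B B  =>  a a a a a a a a a a a b b b b b b b b b B B   (applied B -> b)
  Step 42: a a a a a a a a a a a b b b b b b b b b B B  =>  a a a a a a a a a a a b b b b b b b b b B B B   (applied B -> B B)
  Step 43: a a a a a a a a a a a b b b b b b b b b B B B  =>  a a a a a a a a a a a b b b b b b b b b b B B   (applied B -> b)
  Step 44: a a a a a a a a a a a b b b b b b b b b b B B  =>  a a a a a a a a a a a b b b b b b b b b b b B   (applied B -> b)
  Step 45: a a a a a a a a a a a b b b b b b b b b b b B  =>  a a a a a a a a a a a b b b b b b b b b b b b   (applied B -> b)
Final yield: a a a a a a a a a a a b b b b b b b b b b b b
Total rewrite steps: 45

45


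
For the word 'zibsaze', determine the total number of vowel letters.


Scanning each character of 'zibsaze':
  Position 1: 'z' -> consonant (running count: 0)
  Position 2: 'i' -> vowel (running count: 1)
  Position 3: 'b' -> consonant (running count: 1)
  Position 4: 's' -> consonant (running count: 1)
  Position 5: 'a' -> vowel (running count: 2)
  Position 6: 'z' -> consonant (running count: 2)
  Position 7: 'e' -> vowel (running count: 3)
Total vowels: 3

3


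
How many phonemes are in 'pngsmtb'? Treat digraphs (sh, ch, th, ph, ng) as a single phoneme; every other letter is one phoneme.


Parsing 'pngsmtb' greedily, digraphs first:
  'p' -> consonant phoneme (phonemes so far: 1)
  'ng' -> digraph (1 consonant phoneme) (phonemes so far: 2)
  's' -> consonant phoneme (phonemes so far: 3)
  'm' -> consonant phoneme (phonemes so far: 4)
  't' -> consonant phoneme (phonemes so far: 5)
  'b' -> consonant phoneme (phonemes so far: 6)
Total phonemes: 6

6


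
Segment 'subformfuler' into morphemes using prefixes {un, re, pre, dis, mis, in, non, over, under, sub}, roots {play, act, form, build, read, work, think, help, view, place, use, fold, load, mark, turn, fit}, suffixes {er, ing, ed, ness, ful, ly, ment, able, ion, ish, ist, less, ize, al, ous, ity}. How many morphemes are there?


Segmenting 'subformfuler' against the inventory:
  'sub' -> prefix (morpheme 1)
  'form' -> root (morpheme 2)
  'ful' -> suffix (morpheme 3)
  'er' -> suffix (morpheme 4)
Total morphemes: 4

4


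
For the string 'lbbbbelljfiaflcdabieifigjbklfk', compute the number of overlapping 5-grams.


String 'lbbbbelljfiaflcdabieifigjbklfk' has length L = 30.
Number of overlapping n-grams = L - n + 1
Substituting: 30 - 5 + 1 = 26

26


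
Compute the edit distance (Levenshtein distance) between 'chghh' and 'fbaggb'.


Building DP table for s1='chghh' (len 5) and s2='fbaggb' (len 6):
       f  b  a  g  g  b
    0  1  2  3  4  5  6
  c 1  1  2  3  4  5  6
  h 2  2  2  3  4  5  6
  g 3  3  3  3  3  4  5
  h 4  4  4  4  4  4  5
  h 5  5  5  5  5  5  5
Edit distance = dp[5][6] = 5

5


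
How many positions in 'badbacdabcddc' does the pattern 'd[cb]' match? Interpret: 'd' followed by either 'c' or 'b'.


Pattern: d[cb] means 'd' followed by either 'c' or 'b'.
Scanning 'badbacdabcddc' position-by-position:
  Pos 0: window 'ba' -> no
  Pos 1: window 'ad' -> no
  Pos 2: window 'db' -> MATCH
  Pos 3: window 'ba' -> no
  Pos 4: window 'ac' -> no
  Pos 5: window 'cd' -> no
  Pos 6: window 'da' -> no
  Pos 7: window 'ab' -> no
  Pos 8: window 'bc' -> no
  Pos 9: window 'cd' -> no
  Pos 10: window 'dd' -> no
  Pos 11: window 'dc' -> MATCH
  Pos 12: window 'c' -> no
Total matches: 2

2


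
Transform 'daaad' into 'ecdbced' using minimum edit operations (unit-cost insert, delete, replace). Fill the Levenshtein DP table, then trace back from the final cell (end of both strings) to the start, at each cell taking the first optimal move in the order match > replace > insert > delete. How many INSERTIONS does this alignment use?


Edit distance = 5. Backtracking from cell (5, 7) with preference match > replace > insert > delete,
then listing the resulting alignment 'daaad' -> 'ecdbced' left to right:
  Step 1: insert 'e' [insertion #1]
  Step 2: insert 'c' [insertion #2]
  Step 3: keep 'd'
  Step 4: replace a->b
  Step 5: replace a->c
  Step 6: replace a->e
  Step 7: keep 'd'
Total insertions: 2

2


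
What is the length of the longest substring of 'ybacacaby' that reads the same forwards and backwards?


Scanning 'ybacacaby' for palindromic substrings.
Substring at positions 0-8: 'ybacacaby'.
Check: reverse('ybacacaby') = 'ybacacaby' -> palindrome confirmed.
No longer palindromic substring exists; longest length = 9

9


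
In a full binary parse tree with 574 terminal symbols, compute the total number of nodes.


Leaf nodes (terminals): 574
Internal nodes = n - 1 = 574 - 1 = 573
Total = leaves + internal = 574 + 573 = 1147

1147


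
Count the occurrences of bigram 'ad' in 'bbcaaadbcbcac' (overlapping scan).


Scanning 'bbcaaadbcbcac' for bigram 'ad':
  Position 0: 'bb' -> no
  Position 1: 'bc' -> no
  Position 2: 'ca' -> no
  Position 3: 'aa' -> no
  Position 4: 'aa' -> no
  Position 5: 'ad' -> MATCH
  Position 6: 'db' -> no
  Position 7: 'bc' -> no
  Position 8: 'cb' -> no
  Position 9: 'bc' -> no
  Position 10: 'ca' -> no
  Position 11: 'ac' -> no
Total matches: 1

1


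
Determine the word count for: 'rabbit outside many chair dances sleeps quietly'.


Counting words by splitting on spaces:
  Word 1: 'rabbit'
  Word 2: 'outside'
  Word 3: 'many'
  Word 4: 'chair'
  Word 5: 'dances'
  Word 6: 'sleeps'
  Word 7: 'quietly'
Total words: 7

7


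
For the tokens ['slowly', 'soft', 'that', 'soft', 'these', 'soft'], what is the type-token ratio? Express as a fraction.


Tokens: 6
Unique types: ('slowly', 'soft', 'that', 'these') = 4
TTR = 4/6
Simplify: divide both by 2 -> 2/3
TTR = 2/3

2/3


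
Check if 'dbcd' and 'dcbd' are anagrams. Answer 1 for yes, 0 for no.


Sort characters of 'dbcd': 'bcdd'
Sort characters of 'dcbd': 'bcdd'
Sorted forms match -> they ARE anagrams
Result: 1

1


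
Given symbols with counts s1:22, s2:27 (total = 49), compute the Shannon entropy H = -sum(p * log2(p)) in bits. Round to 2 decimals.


Computing entropy H = -sum(p_i * log2(p_i)):
  s1: p = 22/49 = 0.4490, -p*log2(p) = 0.5187
  s2: p = 27/49 = 0.5510, -p*log2(p) = 0.4738
H = sum of terms = 0.9925
Rounded to 2 decimals: 0.99

0.99


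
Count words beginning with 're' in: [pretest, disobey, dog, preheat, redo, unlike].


Checking each word for prefix 're':
  'pretest' -> no (count: 0)
  'disobey' -> no (count: 0)
  'dog' -> no (count: 0)
  'preheat' -> no (count: 0)
  'redo' -> YES, starts with 're' (count: 1)
  'unlike' -> no (count: 1)
Total with prefix 're': 1

1


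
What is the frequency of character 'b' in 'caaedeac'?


Scanning 'caaedeac' for 'b':
  No matches found.
Total occurrences of 'b': 0

0


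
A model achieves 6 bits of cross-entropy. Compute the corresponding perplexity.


Perplexity formula: PP = 2^H
H = 6
PP = 2^6
Steps: 2^1 = 2, 2^2 = 4, 2^3 = 8, 2^4 = 16, 2^5 = 32, 2^6 = 64
PP = 64

64


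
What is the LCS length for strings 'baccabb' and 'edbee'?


DP table for LCS of 'baccabb' and 'edbee':
       e  d  b  e  e
    0  0  0  0  0  0
  b 0  0  0  1  1  1
  a 0  0  0  1  1  1
  c 0  0  0  1  1  1
  c 0  0  0  1  1  1
  a 0  0  0  1  1  1
  b 0  0  0  1  1  1
  b 0  0  0  1  1  1
LCS: 'b'
LCS length = 1

1


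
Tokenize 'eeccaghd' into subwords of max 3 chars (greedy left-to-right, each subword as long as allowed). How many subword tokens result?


'eeccaghd' has 8 characters.
Chunking with max size 3:
  Chunk 1: 'eec' (positions 0-2)
  Chunk 2: 'cag' (positions 3-5)
  Chunk 3: 'hd' (positions 6-7)
Total chunks: ceil(8 / 3) = 3

3


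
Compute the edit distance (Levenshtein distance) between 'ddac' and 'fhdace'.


Building DP table for s1='ddac' (len 4) and s2='fhdace' (len 6):
       f  h  d  a  c  e
    0  1  2  3  4  5  6
  d 1  1  2  2  3  4  5
  d 2  2  2  2  3  4  5
  a 3  3  3  3  2  3  4
  c 4  4  4  4  3  2  3
Edit distance = dp[4][6] = 3

3


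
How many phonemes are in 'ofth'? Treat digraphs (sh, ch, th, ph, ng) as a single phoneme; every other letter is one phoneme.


Parsing 'ofth' greedily, digraphs first:
  'o' -> vowel phoneme (phonemes so far: 1)
  'f' -> consonant phoneme (phonemes so far: 2)
  'th' -> digraph (1 consonant phoneme) (phonemes so far: 3)
Total phonemes: 3

3


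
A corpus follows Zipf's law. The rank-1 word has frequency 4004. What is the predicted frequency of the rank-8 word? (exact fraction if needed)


Zipf's law: freq(rank) = f1 / rank
f1 = 4004, rank = 8
freq = 4004 / 8
GCD(4004, 8) = 4
Simplified: 1001/2

1001/2


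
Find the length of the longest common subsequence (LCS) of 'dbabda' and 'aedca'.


DP table for LCS of 'dbabda' and 'aedca':
       a  e  d  c  a
    0  0  0  0  0  0
  d 0  0  0  1  1  1
  b 0  0  0  1  1  1
  a 0  1  1  1  1  2
  b 0  1  1  1  1  2
  d 0  1  1  2  2  2
  a 0  1  1  2  2  3
LCS: 'ada'
LCS length = 3

3


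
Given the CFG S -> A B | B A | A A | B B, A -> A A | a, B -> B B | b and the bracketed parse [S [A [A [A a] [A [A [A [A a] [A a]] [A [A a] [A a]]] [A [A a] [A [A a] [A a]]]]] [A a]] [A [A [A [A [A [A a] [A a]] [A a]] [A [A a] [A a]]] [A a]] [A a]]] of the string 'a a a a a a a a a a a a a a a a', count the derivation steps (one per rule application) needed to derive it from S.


Every bracketed nonterminal node [X ...] in the tree is produced by exactly one rule application.
Reading the tree off as a leftmost derivation:
  Step 1: S  =>  A A   (applied S -> A A)
  Step 2: A A  =>  A A A   (applied A -> A A)
  Step 3: A A A  =>  A A A A   (applied A -> A A)
  Step 4: A A A A  =>  a A A A   (applied A -> a)
  Step 5: a A A A  =>  a A A A A   (applied A -> A A)
  Step 6: a A A A A  =>  a A A A A A   (applied A -> A A)
  Step 7: a A A A A A  =>  a A A A A A A   (applied A -> A A)
  Step 8: a A A A A A A  =>  a a A A A A A   (applied A -> a)
  Step 9: a a A A A A A  =>  a a a A A A A   (applied A -> a)
  Step 10: a a a A A A A  =>  a a a A A A A A   (applied A -> A A)
  Step 11: a a a A A A A A  =>  a a a a A A A A   (applied A -> a)
  Step 12: a a a a A A A A  =>  a a a a a A A A   (applied A -> a)
  Step 13: a a a a a A A A  =>  a a a a a A A A A   (applied A -> A A)
  Step 14: a a a a a A A A A  =>  a a a a a a A A A   (applied A -> a)
  Step 15: a a a a a a A A A  =>  a a a a a a A A A A   (applied A -> A A)
  Step 16: a a a a a a A A A A  =>  a a a a a a a A A A   (applied A -> a)
  Step 17: a a a a a a a A A A  =>  a a a a a a a a A A   (applied A -> a)
  Step 18: a a a a a a a a A A  =>  a a a a a a a a a A   (applied A -> a)
  Step 19: a a a a a a a a a A  =>  a a a a a a a a a A A   (applied A -> A A)
  Step 20: a a a a a a a a a A A  =>  a a a a a a a a a A A A   (applied A -> A A)
  Step 21: a a a a a a a a a A A A  =>  a a a a a a a a a A A A A   (applied A -> A A)
  Step 22: a a a a a a a a a A A A A  =>  a a a a a a a a a A A A A A   (applied A -> A A)
  Step 23: a a a a a a a a a A A A A A  =>  a a a a a a a a a A A A A A A   (applied A -> A A)
  Step 24: a a a a a a a a a A A A A A A  =>  a a a a a a a a a a A A A A A   (applied A -> a)
  Step 25: a a a a a a a a a a A A A A A  =>  a a a a a a a a a a a A A A A   (applied A -> a)
  Step 26: a a a a a a a a a a a A A A A  =>  a a a a a a a a a a a a A A A   (applied A -> a)
  Step 27: a a a a a a a a a a a a A A A  =>  a a a a a a a a a a a a A A A A   (applied A -> A A)
  Step 28: a a a a a a a a a a a a A A A A  =>  a a a a a a a a a a a a a A A A   (applied A -> a)
  Step 29: a a a a a a a a a a a a a A A A  =>  a a a a a a a a a a a a a a A A   (applied A -> a)
  Step 30: a a a a a a a a a a a a a a A A  =>  a a a a a a a a a a a a a a a A   (applied A -> a)
  Step 31: a a a a a a a a a a a a a a a A  =>  a a a a a a a a a a a a a a a a   (applied A -> a)
Final yield: a a a a a a a a a a a a a a a a
Total rewrite steps: 31

31


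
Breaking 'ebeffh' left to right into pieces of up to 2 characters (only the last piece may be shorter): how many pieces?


'ebeffh' has 6 characters.
Chunking with max size 2:
  Chunk 1: 'eb' (positions 0-1)
  Chunk 2: 'ef' (positions 2-3)
  Chunk 3: 'fh' (positions 4-5)
Total chunks: ceil(6 / 2) = 3

3


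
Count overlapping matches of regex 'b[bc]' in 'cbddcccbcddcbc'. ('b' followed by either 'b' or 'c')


Pattern: b[bc] means 'b' followed by either 'b' or 'c'.
Scanning 'cbddcccbcddcbc' position-by-position:
  Pos 0: window 'cb' -> no
  Pos 1: window 'bd' -> no
  Pos 2: window 'dd' -> no
  Pos 3: window 'dc' -> no
  Pos 4: window 'cc' -> no
  Pos 5: window 'cc' -> no
  Pos 6: window 'cb' -> no
  Pos 7: window 'bc' -> MATCH
  Pos 8: window 'cd' -> no
  Pos 9: window 'dd' -> no
  Pos 10: window 'dc' -> no
  Pos 11: window 'cb' -> no
  Pos 12: window 'bc' -> MATCH
  Pos 13: window 'c' -> no
Total matches: 2

2


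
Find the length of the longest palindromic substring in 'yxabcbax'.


Scanning 'yxabcbax' for palindromic substrings.
Substring at positions 1-7: 'xabcbax'.
Check: reverse('xabcbax') = 'xabcbax' -> palindrome confirmed.
Neighbouring characters ('y' / '-') break symmetry, so it cannot extend further.
No longer palindromic substring exists; longest length = 7

7


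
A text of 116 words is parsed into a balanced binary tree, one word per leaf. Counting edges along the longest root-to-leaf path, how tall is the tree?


In a balanced binary tree with n leaves the deepest leaf is ceil(log2(n)) edges below the root.
log2(116) = 6.8580
ceil(6.8580) = 7
height (edges) = 7

7


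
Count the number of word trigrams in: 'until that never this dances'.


Word trigrams from [5] words:
  Trigram 1: (until that never)
  Trigram 2: (that never this)
  Trigram 3: (never this dances)
Total word trigrams: 5 - 2 = 3

3


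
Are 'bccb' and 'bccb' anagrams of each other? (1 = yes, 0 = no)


Sort characters of 'bccb': 'bbcc'
Sort characters of 'bccb': 'bbcc'
Sorted forms match -> they ARE anagrams
Result: 1

1


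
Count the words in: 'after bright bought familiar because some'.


Counting words by splitting on spaces:
  Word 1: 'after'
  Word 2: 'bright'
  Word 3: 'bought'
  Word 4: 'familiar'
  Word 5: 'because'
  Word 6: 'some'
Total words: 6

6


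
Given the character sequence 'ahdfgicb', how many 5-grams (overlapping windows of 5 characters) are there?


String 'ahdfgicb' has length L = 8.
Number of overlapping n-grams = L - n + 1
Substituting: 8 - 5 + 1 = 4

4


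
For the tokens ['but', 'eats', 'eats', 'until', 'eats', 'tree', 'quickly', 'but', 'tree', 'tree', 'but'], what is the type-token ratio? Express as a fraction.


Tokens: 11
Unique types: ('but', 'eats', 'quickly', 'tree', 'until') = 5
TTR = 5/11
Already in lowest terms.

5/11


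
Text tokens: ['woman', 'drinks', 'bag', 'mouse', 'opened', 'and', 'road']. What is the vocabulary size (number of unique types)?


Listing all tokens and tracking unique types:
  Token 1: 'woman' -> NEW (unique so far: 1)
  Token 2: 'drinks' -> NEW (unique so far: 2)
  Token 3: 'bag' -> NEW (unique so far: 3)
  Token 4: 'mouse' -> NEW (unique so far: 4)
  Token 5: 'opened' -> NEW (unique so far: 5)
  Token 6: 'and' -> NEW (unique so far: 6)
  Token 7: 'road' -> NEW (unique so far: 7)
Unique types: ('and', 'bag', 'drinks', 'mouse', 'opened', 'road', 'woman')
Vocabulary size: 7

7


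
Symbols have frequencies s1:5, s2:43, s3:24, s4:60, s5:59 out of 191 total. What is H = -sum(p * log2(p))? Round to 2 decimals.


Computing entropy H = -sum(p_i * log2(p_i)):
  s1: p = 5/191 = 0.0262, -p*log2(p) = 0.1376
  s2: p = 43/191 = 0.2251, -p*log2(p) = 0.4843
  s3: p = 24/191 = 0.1257, -p*log2(p) = 0.3760
  s4: p = 60/191 = 0.3141, -p*log2(p) = 0.5248
  s5: p = 59/191 = 0.3089, -p*log2(p) = 0.5235
H = sum of terms = 2.0462
Rounded to 2 decimals: 2.05

2.05


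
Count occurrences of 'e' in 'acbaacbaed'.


Scanning 'acbaacbaed' for 'e':
  Position 8: 'e' -> MATCH (count: 1)
Total occurrences of 'e': 1

1


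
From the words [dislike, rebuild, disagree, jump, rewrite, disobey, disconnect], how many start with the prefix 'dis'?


Checking each word for prefix 'dis':
  'dislike' -> YES, starts with 'dis' (count: 1)
  'rebuild' -> no (count: 1)
  'disagree' -> YES, starts with 'dis' (count: 2)
  'jump' -> no (count: 2)
  'rewrite' -> no (count: 2)
  'disobey' -> YES, starts with 'dis' (count: 3)
  'disconnect' -> YES, starts with 'dis' (count: 4)
Total with prefix 'dis': 4

4


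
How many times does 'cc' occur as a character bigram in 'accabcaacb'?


Scanning 'accabcaacb' for bigram 'cc':
  Position 0: 'ac' -> no
  Position 1: 'cc' -> MATCH
  Position 2: 'ca' -> no
  Position 3: 'ab' -> no
  Position 4: 'bc' -> no
  Position 5: 'ca' -> no
  Position 6: 'aa' -> no
  Position 7: 'ac' -> no
  Position 8: 'cb' -> no
Total matches: 1

1


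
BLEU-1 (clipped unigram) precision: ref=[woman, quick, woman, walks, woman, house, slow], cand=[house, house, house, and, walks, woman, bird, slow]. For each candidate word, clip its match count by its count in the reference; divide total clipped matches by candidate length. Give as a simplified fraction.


Reference word counts: {'house': 1, 'quick': 1, 'slow': 1, 'walks': 1, 'woman': 3}
Checking each candidate word (with clipping):
  'house' -> in reference (ref count 1, used 1/1) -> match (matches: 1)
  'house' -> ref count 1 already used up (1/1) -> clipped, no match (matches: 1)
  'house' -> ref count 1 already used up (1/1) -> clipped, no match (matches: 1)
  'and' -> not in reference -> no match (matches: 1)
  'walks' -> in reference (ref count 1, used 1/1) -> match (matches: 2)
  'woman' -> in reference (ref count 3, used 1/3) -> match (matches: 3)
  'bird' -> not in reference -> no match (matches: 3)
  'slow' -> in reference (ref count 1, used 1/1) -> match (matches: 4)
Clipped matches: 4, Candidate length: 8
Precision = 4/8 = 1/2

1/2


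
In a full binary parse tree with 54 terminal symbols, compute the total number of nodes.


Leaf nodes (terminals): 54
Internal nodes = n - 1 = 54 - 1 = 53
Total = leaves + internal = 54 + 53 = 107

107


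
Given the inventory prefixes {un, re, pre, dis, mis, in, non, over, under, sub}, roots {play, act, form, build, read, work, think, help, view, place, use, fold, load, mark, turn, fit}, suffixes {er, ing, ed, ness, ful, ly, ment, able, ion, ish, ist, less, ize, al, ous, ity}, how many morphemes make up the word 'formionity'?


Segmenting 'formionity' against the inventory:
  'form' -> root (morpheme 1)
  'ion' -> suffix (morpheme 2)
  'ity' -> suffix (morpheme 3)
Total morphemes: 3

3


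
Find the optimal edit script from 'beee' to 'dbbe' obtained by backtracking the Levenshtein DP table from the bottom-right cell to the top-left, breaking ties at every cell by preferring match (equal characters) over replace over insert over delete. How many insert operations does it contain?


Edit distance = 3. Backtracking from cell (4, 4) with preference match > replace > insert > delete,
then listing the resulting alignment 'beee' -> 'dbbe' left to right:
  Step 1: replace b->d
  Step 2: replace e->b
  Step 3: replace e->b
  Step 4: keep 'e'
Total insertions: 0

0


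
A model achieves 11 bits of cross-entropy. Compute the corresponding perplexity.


Perplexity formula: PP = 2^H
H = 11
PP = 2^11
PP = 2^11 = 2048

2048


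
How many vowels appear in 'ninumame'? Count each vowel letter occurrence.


Scanning each character of 'ninumame':
  Position 1: 'n' -> consonant (running count: 0)
  Position 2: 'i' -> vowel (running count: 1)
  Position 3: 'n' -> consonant (running count: 1)
  Position 4: 'u' -> vowel (running count: 2)
  Position 5: 'm' -> consonant (running count: 2)
  Position 6: 'a' -> vowel (running count: 3)
  Position 7: 'm' -> consonant (running count: 3)
  Position 8: 'e' -> vowel (running count: 4)
Total vowels: 4

4


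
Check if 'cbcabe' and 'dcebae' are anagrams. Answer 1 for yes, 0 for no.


Sort characters of 'cbcabe': 'abbcce'
Sort characters of 'dcebae': 'abcdee'
Sorted forms differ -> they are NOT anagrams
Result: 0

0


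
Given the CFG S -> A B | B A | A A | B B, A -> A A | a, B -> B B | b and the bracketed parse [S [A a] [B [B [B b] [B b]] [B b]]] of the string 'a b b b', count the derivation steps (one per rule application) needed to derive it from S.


Every bracketed nonterminal node [X ...] in the tree is produced by exactly one rule application.
Reading the tree off as a leftmost derivation:
  Step 1: S  =>  A B   (applied S -> A B)
  Step 2: A B  =>  a B   (applied A -> a)
  Step 3: a B  =>  a B B   (applied B -> B B)
  Step 4: a B B  =>  a B B B   (applied B -> B B)
  Step 5: a B B B  =>  a b B B   (applied B -> b)
  Step 6: a b B B  =>  a b b B   (applied B -> b)
  Step 7: a b b B  =>  a b b b   (applied B -> b)
Final yield: a b b b
Total rewrite steps: 7

7


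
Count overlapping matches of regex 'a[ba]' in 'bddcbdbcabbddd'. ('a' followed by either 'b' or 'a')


Pattern: a[ba] means 'a' followed by either 'b' or 'a'.
Scanning 'bddcbdbcabbddd' position-by-position:
  Pos 0: window 'bd' -> no
  Pos 1: window 'dd' -> no
  Pos 2: window 'dc' -> no
  Pos 3: window 'cb' -> no
  Pos 4: window 'bd' -> no
  Pos 5: window 'db' -> no
  Pos 6: window 'bc' -> no
  Pos 7: window 'ca' -> no
  Pos 8: window 'ab' -> MATCH
  Pos 9: window 'bb' -> no
  Pos 10: window 'bd' -> no
  Pos 11: window 'dd' -> no
  Pos 12: window 'dd' -> no
  Pos 13: window 'd' -> no
Total matches: 1

1


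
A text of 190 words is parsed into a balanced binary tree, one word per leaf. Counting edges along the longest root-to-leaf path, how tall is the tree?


In a balanced binary tree with n leaves the deepest leaf is ceil(log2(n)) edges below the root.
log2(190) = 7.5699
ceil(7.5699) = 8
height (edges) = 8

8


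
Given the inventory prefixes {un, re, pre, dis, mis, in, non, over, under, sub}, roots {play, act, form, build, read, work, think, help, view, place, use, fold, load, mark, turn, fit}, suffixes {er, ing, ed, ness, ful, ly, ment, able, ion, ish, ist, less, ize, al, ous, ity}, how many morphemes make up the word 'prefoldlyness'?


Segmenting 'prefoldlyness' against the inventory:
  'pre' -> prefix (morpheme 1)
  'fold' -> root (morpheme 2)
  'ly' -> suffix (morpheme 3)
  'ness' -> suffix (morpheme 4)
Total morphemes: 4

4


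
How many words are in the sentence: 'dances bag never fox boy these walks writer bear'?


Counting words by splitting on spaces:
  Word 1: 'dances'
  Word 2: 'bag'
  Word 3: 'never'
  Word 4: 'fox'
  Word 5: 'boy'
  Word 6: 'these'
  Word 7: 'walks'
  Word 8: 'writer'
  Word 9: 'bear'
Total words: 9

9


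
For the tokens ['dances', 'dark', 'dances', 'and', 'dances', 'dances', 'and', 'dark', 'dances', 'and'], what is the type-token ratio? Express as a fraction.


Tokens: 10
Unique types: ('and', 'dances', 'dark') = 3
TTR = 3/10
Already in lowest terms.

3/10


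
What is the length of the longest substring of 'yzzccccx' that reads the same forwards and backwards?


Scanning 'yzzccccx' for palindromic substrings.
Substring at positions 3-6: 'cccc'.
Check: reverse('cccc') = 'cccc' -> palindrome confirmed.
Neighbouring characters ('z' / 'x') break symmetry, so it cannot extend further.
No longer palindromic substring exists; longest length = 4

4


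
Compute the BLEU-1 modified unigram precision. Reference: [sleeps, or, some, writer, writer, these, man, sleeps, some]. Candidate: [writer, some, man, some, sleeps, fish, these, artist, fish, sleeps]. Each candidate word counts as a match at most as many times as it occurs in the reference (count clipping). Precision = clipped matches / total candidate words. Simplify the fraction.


Reference word counts: {'man': 1, 'or': 1, 'sleeps': 2, 'some': 2, 'these': 1, 'writer': 2}
Checking each candidate word (with clipping):
  'writer' -> in reference (ref count 2, used 1/2) -> match (matches: 1)
  'some' -> in reference (ref count 2, used 1/2) -> match (matches: 2)
  'man' -> in reference (ref count 1, used 1/1) -> match (matches: 3)
  'some' -> in reference (ref count 2, used 2/2) -> match (matches: 4)
  'sleeps' -> in reference (ref count 2, used 1/2) -> match (matches: 5)
  'fish' -> not in reference -> no match (matches: 5)
  'these' -> in reference (ref count 1, used 1/1) -> match (matches: 6)
  'artist' -> not in reference -> no match (matches: 6)
  'fish' -> not in reference -> no match (matches: 6)
  'sleeps' -> in reference (ref count 2, used 2/2) -> match (matches: 7)
Clipped matches: 7, Candidate length: 10
Precision = 7/10

7/10


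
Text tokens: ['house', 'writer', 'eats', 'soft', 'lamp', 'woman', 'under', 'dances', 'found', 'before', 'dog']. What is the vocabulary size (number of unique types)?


Listing all tokens and tracking unique types:
  Token 1: 'house' -> NEW (unique so far: 1)
  Token 2: 'writer' -> NEW (unique so far: 2)
  Token 3: 'eats' -> NEW (unique so far: 3)
  Token 4: 'soft' -> NEW (unique so far: 4)
  Token 5: 'lamp' -> NEW (unique so far: 5)
  Token 6: 'woman' -> NEW (unique so far: 6)
  Token 7: 'under' -> NEW (unique so far: 7)
  Token 8: 'dances' -> NEW (unique so far: 8)
  Token 9: 'found' -> NEW (unique so far: 9)
  Token 10: 'before' -> NEW (unique so far: 10)
  Token 11: 'dog' -> NEW (unique so far: 11)
Unique types: ('before', 'dances', 'dog', 'eats', 'found', 'house', 'lamp', 'soft', 'under', 'woman', 'writer')
Vocabulary size: 11

11


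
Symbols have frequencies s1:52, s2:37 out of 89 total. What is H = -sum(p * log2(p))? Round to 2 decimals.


Computing entropy H = -sum(p_i * log2(p_i)):
  s1: p = 52/89 = 0.5843, -p*log2(p) = 0.4530
  s2: p = 37/89 = 0.4157, -p*log2(p) = 0.5264
H = sum of terms = 0.9794
Rounded to 2 decimals: 0.98

0.98


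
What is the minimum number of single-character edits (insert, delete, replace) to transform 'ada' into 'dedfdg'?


Building DP table for s1='ada' (len 3) and s2='dedfdg' (len 6):
       d  e  d  f  d  g
    0  1  2  3  4  5  6
  a 1  1  2  3  4  5  6
  d 2  1  2  2  3  4  5
  a 3  2  2  3  3  4  5
Edit distance = dp[3][6] = 5

5


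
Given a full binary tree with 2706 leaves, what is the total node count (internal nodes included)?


Leaf nodes (terminals): 2706
Internal nodes = n - 1 = 2706 - 1 = 2705
Total = leaves + internal = 2706 + 2705 = 5411

5411


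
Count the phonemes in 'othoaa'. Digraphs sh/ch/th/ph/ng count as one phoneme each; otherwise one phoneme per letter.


Parsing 'othoaa' greedily, digraphs first:
  'o' -> vowel phoneme (phonemes so far: 1)
  'th' -> digraph (1 consonant phoneme) (phonemes so far: 2)
  'o' -> vowel phoneme (phonemes so far: 3)
  'a' -> vowel phoneme (phonemes so far: 4)
  'a' -> vowel phoneme (phonemes so far: 5)
Total phonemes: 5

5


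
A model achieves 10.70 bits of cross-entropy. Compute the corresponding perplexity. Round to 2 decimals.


Perplexity formula: PP = 2^H
H = 10.70
PP = 2^10.70
Decompose: 2^10.70 = 2^10 * 2^0.70
2^10 = 1024, 2^0.70 ~ 1.6245048
PP ~ 1024 * 1.6245048 = 1663.4929152
Rounded to 2 decimals: 1663.49

1663.49


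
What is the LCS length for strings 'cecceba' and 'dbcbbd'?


DP table for LCS of 'cecceba' and 'dbcbbd':
       d  b  c  b  b  d
    0  0  0  0  0  0  0
  c 0  0  0  1  1  1  1
  e 0  0  0  1  1  1  1
  c 0  0  0  1  1  1  1
  c 0  0  0  1  1  1  1
  e 0  0  0  1  1  1  1
  b 0  0  1  1  2  2  2
  a 0  0  1  1  2  2  2
LCS: 'cb'
LCS length = 2

2


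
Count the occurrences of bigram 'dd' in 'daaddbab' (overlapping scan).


Scanning 'daaddbab' for bigram 'dd':
  Position 0: 'da' -> no
  Position 1: 'aa' -> no
  Position 2: 'ad' -> no
  Position 3: 'dd' -> MATCH
  Position 4: 'db' -> no
  Position 5: 'ba' -> no
  Position 6: 'ab' -> no
Total matches: 1

1


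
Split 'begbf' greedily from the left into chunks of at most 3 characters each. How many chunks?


'begbf' has 5 characters.
Chunking with max size 3:
  Chunk 1: 'beg' (positions 0-2)
  Chunk 2: 'bf' (positions 3-4)
Total chunks: ceil(5 / 3) = 2

2


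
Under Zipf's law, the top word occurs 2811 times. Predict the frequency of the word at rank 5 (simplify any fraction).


Zipf's law: freq(rank) = f1 / rank
f1 = 2811, rank = 5
freq = 2811 / 5
GCD(2811, 5) = 1
Simplified: 2811/5

2811/5


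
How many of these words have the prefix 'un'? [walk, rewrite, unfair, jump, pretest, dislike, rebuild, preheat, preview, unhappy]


Checking each word for prefix 'un':
  'walk' -> no (count: 0)
  'rewrite' -> no (count: 0)
  'unfair' -> YES, starts with 'un' (count: 1)
  'jump' -> no (count: 1)
  'pretest' -> no (count: 1)
  'dislike' -> no (count: 1)
  'rebuild' -> no (count: 1)
  'preheat' -> no (count: 1)
  'preview' -> no (count: 1)
  'unhappy' -> YES, starts with 'un' (count: 2)
Total with prefix 'un': 2

2


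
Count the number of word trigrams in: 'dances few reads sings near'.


Word trigrams from [5] words:
  Trigram 1: (dances few reads)
  Trigram 2: (few reads sings)
  Trigram 3: (reads sings near)
Total word trigrams: 5 - 2 = 3

3


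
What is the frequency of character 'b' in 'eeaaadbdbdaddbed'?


Scanning 'eeaaadbdbdaddbed' for 'b':
  Position 6: 'b' -> MATCH (count: 1)
  Position 8: 'b' -> MATCH (count: 2)
  Position 13: 'b' -> MATCH (count: 3)
Total occurrences of 'b': 3

3


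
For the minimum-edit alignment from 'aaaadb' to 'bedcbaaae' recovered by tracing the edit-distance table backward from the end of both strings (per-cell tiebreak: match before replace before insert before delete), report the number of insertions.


Edit distance = 7. Backtracking from cell (6, 9) with preference match > replace > insert > delete,
then listing the resulting alignment 'aaaadb' -> 'bedcbaaae' left to right:
  Step 1: insert 'b' [insertion #1]
  Step 2: insert 'e' [insertion #2]
  Step 3: insert 'd' [insertion #3]
  Step 4: replace a->c
  Step 5: replace a->b
  Step 6: keep 'a'
  Step 7: keep 'a'
  Step 8: replace d->a
  Step 9: replace b->e
Total insertions: 3

3
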